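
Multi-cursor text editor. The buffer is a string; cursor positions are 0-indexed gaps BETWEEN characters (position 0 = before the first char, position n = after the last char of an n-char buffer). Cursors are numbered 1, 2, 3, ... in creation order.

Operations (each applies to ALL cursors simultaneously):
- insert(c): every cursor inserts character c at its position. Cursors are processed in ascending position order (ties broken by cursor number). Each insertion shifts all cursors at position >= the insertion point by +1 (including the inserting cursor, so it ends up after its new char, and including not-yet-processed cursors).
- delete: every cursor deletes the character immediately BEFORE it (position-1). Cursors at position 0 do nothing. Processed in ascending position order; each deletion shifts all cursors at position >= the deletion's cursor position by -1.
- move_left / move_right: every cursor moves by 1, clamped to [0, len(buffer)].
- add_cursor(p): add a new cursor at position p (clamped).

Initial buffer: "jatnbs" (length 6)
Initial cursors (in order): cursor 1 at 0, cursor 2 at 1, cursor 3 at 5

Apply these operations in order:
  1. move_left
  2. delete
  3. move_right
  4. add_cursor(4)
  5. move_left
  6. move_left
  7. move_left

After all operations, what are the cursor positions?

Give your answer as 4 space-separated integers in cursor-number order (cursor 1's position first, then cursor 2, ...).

Answer: 0 0 1 1

Derivation:
After op 1 (move_left): buffer="jatnbs" (len 6), cursors c1@0 c2@0 c3@4, authorship ......
After op 2 (delete): buffer="jatbs" (len 5), cursors c1@0 c2@0 c3@3, authorship .....
After op 3 (move_right): buffer="jatbs" (len 5), cursors c1@1 c2@1 c3@4, authorship .....
After op 4 (add_cursor(4)): buffer="jatbs" (len 5), cursors c1@1 c2@1 c3@4 c4@4, authorship .....
After op 5 (move_left): buffer="jatbs" (len 5), cursors c1@0 c2@0 c3@3 c4@3, authorship .....
After op 6 (move_left): buffer="jatbs" (len 5), cursors c1@0 c2@0 c3@2 c4@2, authorship .....
After op 7 (move_left): buffer="jatbs" (len 5), cursors c1@0 c2@0 c3@1 c4@1, authorship .....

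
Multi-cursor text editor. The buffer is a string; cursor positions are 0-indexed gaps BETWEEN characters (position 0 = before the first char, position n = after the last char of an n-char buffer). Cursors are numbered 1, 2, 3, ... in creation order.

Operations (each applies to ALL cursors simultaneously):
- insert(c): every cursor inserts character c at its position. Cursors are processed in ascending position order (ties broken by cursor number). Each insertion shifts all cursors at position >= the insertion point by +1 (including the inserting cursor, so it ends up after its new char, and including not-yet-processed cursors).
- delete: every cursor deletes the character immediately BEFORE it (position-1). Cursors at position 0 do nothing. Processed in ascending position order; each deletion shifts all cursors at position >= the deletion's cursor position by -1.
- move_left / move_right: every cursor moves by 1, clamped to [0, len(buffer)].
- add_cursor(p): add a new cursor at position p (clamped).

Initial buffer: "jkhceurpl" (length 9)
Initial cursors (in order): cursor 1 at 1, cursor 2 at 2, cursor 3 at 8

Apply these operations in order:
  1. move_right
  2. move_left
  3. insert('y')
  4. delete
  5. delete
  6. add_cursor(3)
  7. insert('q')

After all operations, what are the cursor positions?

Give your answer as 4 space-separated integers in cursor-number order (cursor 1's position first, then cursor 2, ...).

After op 1 (move_right): buffer="jkhceurpl" (len 9), cursors c1@2 c2@3 c3@9, authorship .........
After op 2 (move_left): buffer="jkhceurpl" (len 9), cursors c1@1 c2@2 c3@8, authorship .........
After op 3 (insert('y')): buffer="jykyhceurpyl" (len 12), cursors c1@2 c2@4 c3@11, authorship .1.2......3.
After op 4 (delete): buffer="jkhceurpl" (len 9), cursors c1@1 c2@2 c3@8, authorship .........
After op 5 (delete): buffer="hceurl" (len 6), cursors c1@0 c2@0 c3@5, authorship ......
After op 6 (add_cursor(3)): buffer="hceurl" (len 6), cursors c1@0 c2@0 c4@3 c3@5, authorship ......
After op 7 (insert('q')): buffer="qqhcequrql" (len 10), cursors c1@2 c2@2 c4@6 c3@9, authorship 12...4..3.

Answer: 2 2 9 6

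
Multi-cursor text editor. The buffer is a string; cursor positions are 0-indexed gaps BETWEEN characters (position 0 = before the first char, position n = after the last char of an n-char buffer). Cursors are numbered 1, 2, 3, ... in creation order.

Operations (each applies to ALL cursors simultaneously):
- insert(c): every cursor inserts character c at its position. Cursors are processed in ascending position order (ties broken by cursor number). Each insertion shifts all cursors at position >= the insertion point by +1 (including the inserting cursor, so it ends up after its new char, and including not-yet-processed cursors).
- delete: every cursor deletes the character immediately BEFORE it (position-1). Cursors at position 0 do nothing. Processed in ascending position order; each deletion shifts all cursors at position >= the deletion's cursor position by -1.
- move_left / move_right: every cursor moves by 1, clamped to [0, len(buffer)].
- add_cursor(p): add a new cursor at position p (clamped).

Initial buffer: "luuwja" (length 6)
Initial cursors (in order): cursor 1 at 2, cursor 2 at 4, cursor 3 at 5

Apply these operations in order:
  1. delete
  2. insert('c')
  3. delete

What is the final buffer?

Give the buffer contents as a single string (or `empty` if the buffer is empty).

Answer: lua

Derivation:
After op 1 (delete): buffer="lua" (len 3), cursors c1@1 c2@2 c3@2, authorship ...
After op 2 (insert('c')): buffer="lcucca" (len 6), cursors c1@2 c2@5 c3@5, authorship .1.23.
After op 3 (delete): buffer="lua" (len 3), cursors c1@1 c2@2 c3@2, authorship ...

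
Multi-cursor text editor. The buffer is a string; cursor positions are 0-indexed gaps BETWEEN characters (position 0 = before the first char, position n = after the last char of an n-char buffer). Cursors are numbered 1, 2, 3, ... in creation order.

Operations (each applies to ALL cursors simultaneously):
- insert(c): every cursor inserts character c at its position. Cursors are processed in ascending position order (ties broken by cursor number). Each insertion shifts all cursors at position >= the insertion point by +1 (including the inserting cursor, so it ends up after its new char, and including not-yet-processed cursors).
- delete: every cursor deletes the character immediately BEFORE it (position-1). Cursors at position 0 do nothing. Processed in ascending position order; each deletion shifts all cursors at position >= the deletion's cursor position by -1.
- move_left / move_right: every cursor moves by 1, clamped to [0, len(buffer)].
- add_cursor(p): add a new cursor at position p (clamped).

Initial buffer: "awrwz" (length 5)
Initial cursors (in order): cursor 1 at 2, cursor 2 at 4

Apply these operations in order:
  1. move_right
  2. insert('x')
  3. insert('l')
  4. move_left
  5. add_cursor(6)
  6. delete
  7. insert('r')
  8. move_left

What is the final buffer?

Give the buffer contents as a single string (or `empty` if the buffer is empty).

After op 1 (move_right): buffer="awrwz" (len 5), cursors c1@3 c2@5, authorship .....
After op 2 (insert('x')): buffer="awrxwzx" (len 7), cursors c1@4 c2@7, authorship ...1..2
After op 3 (insert('l')): buffer="awrxlwzxl" (len 9), cursors c1@5 c2@9, authorship ...11..22
After op 4 (move_left): buffer="awrxlwzxl" (len 9), cursors c1@4 c2@8, authorship ...11..22
After op 5 (add_cursor(6)): buffer="awrxlwzxl" (len 9), cursors c1@4 c3@6 c2@8, authorship ...11..22
After op 6 (delete): buffer="awrlzl" (len 6), cursors c1@3 c3@4 c2@5, authorship ...1.2
After op 7 (insert('r')): buffer="awrrlrzrl" (len 9), cursors c1@4 c3@6 c2@8, authorship ...113.22
After op 8 (move_left): buffer="awrrlrzrl" (len 9), cursors c1@3 c3@5 c2@7, authorship ...113.22

Answer: awrrlrzrl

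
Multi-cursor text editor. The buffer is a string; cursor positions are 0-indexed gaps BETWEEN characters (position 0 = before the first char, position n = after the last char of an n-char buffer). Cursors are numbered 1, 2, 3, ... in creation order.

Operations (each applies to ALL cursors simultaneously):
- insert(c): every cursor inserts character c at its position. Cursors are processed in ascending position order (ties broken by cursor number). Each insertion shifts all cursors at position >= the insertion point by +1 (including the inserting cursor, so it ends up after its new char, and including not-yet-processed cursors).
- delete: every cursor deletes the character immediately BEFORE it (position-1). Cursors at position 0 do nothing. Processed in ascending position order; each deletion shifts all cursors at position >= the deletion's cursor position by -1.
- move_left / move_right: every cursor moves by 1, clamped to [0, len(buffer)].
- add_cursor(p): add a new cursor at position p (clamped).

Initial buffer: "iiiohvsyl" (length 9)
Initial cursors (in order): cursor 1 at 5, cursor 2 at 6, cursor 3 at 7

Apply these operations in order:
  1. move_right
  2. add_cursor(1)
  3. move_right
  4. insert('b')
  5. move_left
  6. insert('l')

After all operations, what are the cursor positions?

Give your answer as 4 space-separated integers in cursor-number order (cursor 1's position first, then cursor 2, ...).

After op 1 (move_right): buffer="iiiohvsyl" (len 9), cursors c1@6 c2@7 c3@8, authorship .........
After op 2 (add_cursor(1)): buffer="iiiohvsyl" (len 9), cursors c4@1 c1@6 c2@7 c3@8, authorship .........
After op 3 (move_right): buffer="iiiohvsyl" (len 9), cursors c4@2 c1@7 c2@8 c3@9, authorship .........
After op 4 (insert('b')): buffer="iibiohvsbyblb" (len 13), cursors c4@3 c1@9 c2@11 c3@13, authorship ..4.....1.2.3
After op 5 (move_left): buffer="iibiohvsbyblb" (len 13), cursors c4@2 c1@8 c2@10 c3@12, authorship ..4.....1.2.3
After op 6 (insert('l')): buffer="iilbiohvslbylbllb" (len 17), cursors c4@3 c1@10 c2@13 c3@16, authorship ..44.....11.22.33

Answer: 10 13 16 3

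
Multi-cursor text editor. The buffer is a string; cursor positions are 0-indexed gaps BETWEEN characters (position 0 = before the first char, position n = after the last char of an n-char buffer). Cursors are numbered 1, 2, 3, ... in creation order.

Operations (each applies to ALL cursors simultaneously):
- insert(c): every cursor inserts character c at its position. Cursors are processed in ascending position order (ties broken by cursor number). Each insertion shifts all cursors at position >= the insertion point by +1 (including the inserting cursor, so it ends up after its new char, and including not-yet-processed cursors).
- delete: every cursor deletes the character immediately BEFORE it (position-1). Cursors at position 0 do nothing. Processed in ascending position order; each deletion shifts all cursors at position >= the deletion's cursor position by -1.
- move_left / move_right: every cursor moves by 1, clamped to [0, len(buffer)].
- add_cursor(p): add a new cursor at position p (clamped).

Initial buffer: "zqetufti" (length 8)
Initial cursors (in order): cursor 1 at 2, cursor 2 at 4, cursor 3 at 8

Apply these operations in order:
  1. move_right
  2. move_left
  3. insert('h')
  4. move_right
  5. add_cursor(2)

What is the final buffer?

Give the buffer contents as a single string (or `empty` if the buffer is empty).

Answer: zqhethufthi

Derivation:
After op 1 (move_right): buffer="zqetufti" (len 8), cursors c1@3 c2@5 c3@8, authorship ........
After op 2 (move_left): buffer="zqetufti" (len 8), cursors c1@2 c2@4 c3@7, authorship ........
After op 3 (insert('h')): buffer="zqhethufthi" (len 11), cursors c1@3 c2@6 c3@10, authorship ..1..2...3.
After op 4 (move_right): buffer="zqhethufthi" (len 11), cursors c1@4 c2@7 c3@11, authorship ..1..2...3.
After op 5 (add_cursor(2)): buffer="zqhethufthi" (len 11), cursors c4@2 c1@4 c2@7 c3@11, authorship ..1..2...3.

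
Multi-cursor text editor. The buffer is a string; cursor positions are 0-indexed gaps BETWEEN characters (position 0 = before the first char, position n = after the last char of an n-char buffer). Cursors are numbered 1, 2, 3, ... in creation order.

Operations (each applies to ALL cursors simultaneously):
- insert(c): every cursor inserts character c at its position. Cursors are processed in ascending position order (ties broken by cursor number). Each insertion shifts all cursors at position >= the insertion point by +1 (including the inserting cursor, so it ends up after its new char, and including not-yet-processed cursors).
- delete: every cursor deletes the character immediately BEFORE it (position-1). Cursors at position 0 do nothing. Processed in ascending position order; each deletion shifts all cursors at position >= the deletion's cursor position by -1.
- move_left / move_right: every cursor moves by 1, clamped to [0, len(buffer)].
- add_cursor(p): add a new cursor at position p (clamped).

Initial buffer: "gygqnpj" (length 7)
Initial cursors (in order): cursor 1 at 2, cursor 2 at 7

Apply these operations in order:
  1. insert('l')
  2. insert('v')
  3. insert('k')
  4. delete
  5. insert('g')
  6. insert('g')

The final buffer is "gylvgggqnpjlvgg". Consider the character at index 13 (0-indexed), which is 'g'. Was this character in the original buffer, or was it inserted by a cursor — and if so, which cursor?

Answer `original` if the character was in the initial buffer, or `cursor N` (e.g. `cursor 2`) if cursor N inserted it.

Answer: cursor 2

Derivation:
After op 1 (insert('l')): buffer="gylgqnpjl" (len 9), cursors c1@3 c2@9, authorship ..1.....2
After op 2 (insert('v')): buffer="gylvgqnpjlv" (len 11), cursors c1@4 c2@11, authorship ..11.....22
After op 3 (insert('k')): buffer="gylvkgqnpjlvk" (len 13), cursors c1@5 c2@13, authorship ..111.....222
After op 4 (delete): buffer="gylvgqnpjlv" (len 11), cursors c1@4 c2@11, authorship ..11.....22
After op 5 (insert('g')): buffer="gylvggqnpjlvg" (len 13), cursors c1@5 c2@13, authorship ..111.....222
After op 6 (insert('g')): buffer="gylvgggqnpjlvgg" (len 15), cursors c1@6 c2@15, authorship ..1111.....2222
Authorship (.=original, N=cursor N): . . 1 1 1 1 . . . . . 2 2 2 2
Index 13: author = 2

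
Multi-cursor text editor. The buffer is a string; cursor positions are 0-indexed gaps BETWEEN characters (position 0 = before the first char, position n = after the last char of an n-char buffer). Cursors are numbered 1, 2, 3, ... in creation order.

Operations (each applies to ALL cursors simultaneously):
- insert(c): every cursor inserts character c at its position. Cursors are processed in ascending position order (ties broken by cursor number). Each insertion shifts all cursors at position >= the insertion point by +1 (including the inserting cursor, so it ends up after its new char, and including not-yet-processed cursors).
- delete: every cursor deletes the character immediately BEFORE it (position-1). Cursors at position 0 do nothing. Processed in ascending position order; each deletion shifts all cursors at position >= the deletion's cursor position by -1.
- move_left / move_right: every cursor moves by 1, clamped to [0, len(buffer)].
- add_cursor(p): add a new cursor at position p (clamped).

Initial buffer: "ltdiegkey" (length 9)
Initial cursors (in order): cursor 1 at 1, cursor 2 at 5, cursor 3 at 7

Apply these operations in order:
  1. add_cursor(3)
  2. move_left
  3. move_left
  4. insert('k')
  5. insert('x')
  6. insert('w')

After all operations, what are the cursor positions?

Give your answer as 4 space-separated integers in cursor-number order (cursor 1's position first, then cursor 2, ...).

After op 1 (add_cursor(3)): buffer="ltdiegkey" (len 9), cursors c1@1 c4@3 c2@5 c3@7, authorship .........
After op 2 (move_left): buffer="ltdiegkey" (len 9), cursors c1@0 c4@2 c2@4 c3@6, authorship .........
After op 3 (move_left): buffer="ltdiegkey" (len 9), cursors c1@0 c4@1 c2@3 c3@5, authorship .........
After op 4 (insert('k')): buffer="klktdkiekgkey" (len 13), cursors c1@1 c4@3 c2@6 c3@9, authorship 1.4..2..3....
After op 5 (insert('x')): buffer="kxlkxtdkxiekxgkey" (len 17), cursors c1@2 c4@5 c2@9 c3@13, authorship 11.44..22..33....
After op 6 (insert('w')): buffer="kxwlkxwtdkxwiekxwgkey" (len 21), cursors c1@3 c4@7 c2@12 c3@17, authorship 111.444..222..333....

Answer: 3 12 17 7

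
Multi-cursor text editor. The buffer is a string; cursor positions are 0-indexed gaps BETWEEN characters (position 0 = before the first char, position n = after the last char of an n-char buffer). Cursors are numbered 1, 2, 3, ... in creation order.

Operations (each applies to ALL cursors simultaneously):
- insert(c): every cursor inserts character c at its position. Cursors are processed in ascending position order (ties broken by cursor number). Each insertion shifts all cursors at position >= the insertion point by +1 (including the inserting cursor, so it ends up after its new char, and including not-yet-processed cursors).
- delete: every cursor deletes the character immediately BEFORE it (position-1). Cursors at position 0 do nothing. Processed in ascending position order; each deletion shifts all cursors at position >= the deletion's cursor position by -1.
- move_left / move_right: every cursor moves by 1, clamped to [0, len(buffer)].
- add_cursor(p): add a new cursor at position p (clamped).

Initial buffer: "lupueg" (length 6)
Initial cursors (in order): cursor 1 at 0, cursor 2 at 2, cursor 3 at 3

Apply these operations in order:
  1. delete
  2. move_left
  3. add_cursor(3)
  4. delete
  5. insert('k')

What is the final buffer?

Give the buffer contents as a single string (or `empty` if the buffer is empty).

Answer: kkklukg

Derivation:
After op 1 (delete): buffer="lueg" (len 4), cursors c1@0 c2@1 c3@1, authorship ....
After op 2 (move_left): buffer="lueg" (len 4), cursors c1@0 c2@0 c3@0, authorship ....
After op 3 (add_cursor(3)): buffer="lueg" (len 4), cursors c1@0 c2@0 c3@0 c4@3, authorship ....
After op 4 (delete): buffer="lug" (len 3), cursors c1@0 c2@0 c3@0 c4@2, authorship ...
After op 5 (insert('k')): buffer="kkklukg" (len 7), cursors c1@3 c2@3 c3@3 c4@6, authorship 123..4.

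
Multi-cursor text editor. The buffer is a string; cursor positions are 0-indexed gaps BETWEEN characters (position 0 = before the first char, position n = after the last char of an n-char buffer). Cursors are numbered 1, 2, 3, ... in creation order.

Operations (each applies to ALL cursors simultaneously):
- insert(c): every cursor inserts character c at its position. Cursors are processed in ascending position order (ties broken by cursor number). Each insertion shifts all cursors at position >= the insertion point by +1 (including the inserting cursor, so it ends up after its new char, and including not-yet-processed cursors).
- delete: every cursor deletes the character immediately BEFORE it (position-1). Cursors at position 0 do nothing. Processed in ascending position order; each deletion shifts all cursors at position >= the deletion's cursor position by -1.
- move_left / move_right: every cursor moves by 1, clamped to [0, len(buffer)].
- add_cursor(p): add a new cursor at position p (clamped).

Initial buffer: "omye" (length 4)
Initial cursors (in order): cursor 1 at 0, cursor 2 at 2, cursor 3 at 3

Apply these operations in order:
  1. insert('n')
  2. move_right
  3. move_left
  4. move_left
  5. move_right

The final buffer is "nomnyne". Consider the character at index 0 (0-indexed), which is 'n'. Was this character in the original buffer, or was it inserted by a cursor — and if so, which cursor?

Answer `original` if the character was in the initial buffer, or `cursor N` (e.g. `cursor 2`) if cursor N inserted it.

Answer: cursor 1

Derivation:
After op 1 (insert('n')): buffer="nomnyne" (len 7), cursors c1@1 c2@4 c3@6, authorship 1..2.3.
After op 2 (move_right): buffer="nomnyne" (len 7), cursors c1@2 c2@5 c3@7, authorship 1..2.3.
After op 3 (move_left): buffer="nomnyne" (len 7), cursors c1@1 c2@4 c3@6, authorship 1..2.3.
After op 4 (move_left): buffer="nomnyne" (len 7), cursors c1@0 c2@3 c3@5, authorship 1..2.3.
After op 5 (move_right): buffer="nomnyne" (len 7), cursors c1@1 c2@4 c3@6, authorship 1..2.3.
Authorship (.=original, N=cursor N): 1 . . 2 . 3 .
Index 0: author = 1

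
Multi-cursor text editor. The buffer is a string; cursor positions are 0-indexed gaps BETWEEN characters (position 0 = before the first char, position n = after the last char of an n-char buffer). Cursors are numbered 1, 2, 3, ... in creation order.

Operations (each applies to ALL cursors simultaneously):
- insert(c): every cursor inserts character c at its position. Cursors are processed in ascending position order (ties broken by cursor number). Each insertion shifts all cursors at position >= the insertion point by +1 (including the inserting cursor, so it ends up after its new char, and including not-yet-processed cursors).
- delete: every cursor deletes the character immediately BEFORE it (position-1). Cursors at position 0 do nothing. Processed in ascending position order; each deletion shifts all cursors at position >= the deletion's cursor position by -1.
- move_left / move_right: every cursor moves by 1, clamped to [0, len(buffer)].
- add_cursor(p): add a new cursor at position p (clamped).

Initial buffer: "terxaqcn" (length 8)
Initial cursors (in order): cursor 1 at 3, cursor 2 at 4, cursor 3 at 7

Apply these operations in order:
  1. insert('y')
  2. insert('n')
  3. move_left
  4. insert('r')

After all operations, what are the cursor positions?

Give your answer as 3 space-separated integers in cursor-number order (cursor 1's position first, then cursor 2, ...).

Answer: 5 9 15

Derivation:
After op 1 (insert('y')): buffer="teryxyaqcyn" (len 11), cursors c1@4 c2@6 c3@10, authorship ...1.2...3.
After op 2 (insert('n')): buffer="terynxynaqcynn" (len 14), cursors c1@5 c2@8 c3@13, authorship ...11.22...33.
After op 3 (move_left): buffer="terynxynaqcynn" (len 14), cursors c1@4 c2@7 c3@12, authorship ...11.22...33.
After op 4 (insert('r')): buffer="teryrnxyrnaqcyrnn" (len 17), cursors c1@5 c2@9 c3@15, authorship ...111.222...333.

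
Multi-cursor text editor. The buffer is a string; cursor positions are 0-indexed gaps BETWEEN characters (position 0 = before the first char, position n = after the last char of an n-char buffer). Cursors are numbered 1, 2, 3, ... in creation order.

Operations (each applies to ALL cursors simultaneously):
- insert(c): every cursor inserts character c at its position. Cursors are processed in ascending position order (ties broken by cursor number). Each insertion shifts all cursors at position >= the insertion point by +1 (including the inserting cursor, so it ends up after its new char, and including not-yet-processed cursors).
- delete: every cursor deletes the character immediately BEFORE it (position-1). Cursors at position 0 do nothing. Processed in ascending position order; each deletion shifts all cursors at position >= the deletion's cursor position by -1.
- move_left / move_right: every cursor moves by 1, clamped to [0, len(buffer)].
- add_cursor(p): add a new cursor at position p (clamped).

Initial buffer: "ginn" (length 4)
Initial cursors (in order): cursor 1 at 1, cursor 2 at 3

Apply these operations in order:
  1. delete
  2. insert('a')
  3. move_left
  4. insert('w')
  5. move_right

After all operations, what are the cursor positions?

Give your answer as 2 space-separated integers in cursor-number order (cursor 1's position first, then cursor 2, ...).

After op 1 (delete): buffer="in" (len 2), cursors c1@0 c2@1, authorship ..
After op 2 (insert('a')): buffer="aian" (len 4), cursors c1@1 c2@3, authorship 1.2.
After op 3 (move_left): buffer="aian" (len 4), cursors c1@0 c2@2, authorship 1.2.
After op 4 (insert('w')): buffer="waiwan" (len 6), cursors c1@1 c2@4, authorship 11.22.
After op 5 (move_right): buffer="waiwan" (len 6), cursors c1@2 c2@5, authorship 11.22.

Answer: 2 5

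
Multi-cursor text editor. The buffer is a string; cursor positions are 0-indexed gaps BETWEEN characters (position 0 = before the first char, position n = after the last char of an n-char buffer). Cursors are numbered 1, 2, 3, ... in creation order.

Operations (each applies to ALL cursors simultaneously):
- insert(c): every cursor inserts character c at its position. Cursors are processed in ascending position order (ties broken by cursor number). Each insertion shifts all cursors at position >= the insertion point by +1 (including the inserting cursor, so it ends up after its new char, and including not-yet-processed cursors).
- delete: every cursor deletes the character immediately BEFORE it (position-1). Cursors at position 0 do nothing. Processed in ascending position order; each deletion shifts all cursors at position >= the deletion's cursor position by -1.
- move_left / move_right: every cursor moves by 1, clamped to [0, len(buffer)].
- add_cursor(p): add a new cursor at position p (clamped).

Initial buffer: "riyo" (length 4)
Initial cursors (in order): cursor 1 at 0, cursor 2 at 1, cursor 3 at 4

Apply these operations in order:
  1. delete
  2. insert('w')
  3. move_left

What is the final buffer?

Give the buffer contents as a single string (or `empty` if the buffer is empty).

Answer: wwiyw

Derivation:
After op 1 (delete): buffer="iy" (len 2), cursors c1@0 c2@0 c3@2, authorship ..
After op 2 (insert('w')): buffer="wwiyw" (len 5), cursors c1@2 c2@2 c3@5, authorship 12..3
After op 3 (move_left): buffer="wwiyw" (len 5), cursors c1@1 c2@1 c3@4, authorship 12..3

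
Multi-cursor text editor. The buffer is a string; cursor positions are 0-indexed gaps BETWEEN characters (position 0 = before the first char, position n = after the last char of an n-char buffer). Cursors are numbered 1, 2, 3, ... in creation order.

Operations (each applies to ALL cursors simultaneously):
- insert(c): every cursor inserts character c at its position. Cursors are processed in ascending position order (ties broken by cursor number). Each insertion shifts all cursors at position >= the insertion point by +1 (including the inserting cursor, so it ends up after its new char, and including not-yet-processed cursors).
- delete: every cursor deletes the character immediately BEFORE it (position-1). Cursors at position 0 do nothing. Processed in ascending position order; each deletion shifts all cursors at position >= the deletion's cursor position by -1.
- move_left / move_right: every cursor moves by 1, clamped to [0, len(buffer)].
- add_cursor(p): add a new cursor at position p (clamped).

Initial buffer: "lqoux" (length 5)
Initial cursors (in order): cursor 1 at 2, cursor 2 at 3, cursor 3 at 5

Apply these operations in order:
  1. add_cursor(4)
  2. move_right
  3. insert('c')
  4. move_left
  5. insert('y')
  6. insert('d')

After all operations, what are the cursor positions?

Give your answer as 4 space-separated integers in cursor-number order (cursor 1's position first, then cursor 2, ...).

Answer: 5 9 16 16

Derivation:
After op 1 (add_cursor(4)): buffer="lqoux" (len 5), cursors c1@2 c2@3 c4@4 c3@5, authorship .....
After op 2 (move_right): buffer="lqoux" (len 5), cursors c1@3 c2@4 c3@5 c4@5, authorship .....
After op 3 (insert('c')): buffer="lqocucxcc" (len 9), cursors c1@4 c2@6 c3@9 c4@9, authorship ...1.2.34
After op 4 (move_left): buffer="lqocucxcc" (len 9), cursors c1@3 c2@5 c3@8 c4@8, authorship ...1.2.34
After op 5 (insert('y')): buffer="lqoycuycxcyyc" (len 13), cursors c1@4 c2@7 c3@12 c4@12, authorship ...11.22.3344
After op 6 (insert('d')): buffer="lqoydcuydcxcyyddc" (len 17), cursors c1@5 c2@9 c3@16 c4@16, authorship ...111.222.334344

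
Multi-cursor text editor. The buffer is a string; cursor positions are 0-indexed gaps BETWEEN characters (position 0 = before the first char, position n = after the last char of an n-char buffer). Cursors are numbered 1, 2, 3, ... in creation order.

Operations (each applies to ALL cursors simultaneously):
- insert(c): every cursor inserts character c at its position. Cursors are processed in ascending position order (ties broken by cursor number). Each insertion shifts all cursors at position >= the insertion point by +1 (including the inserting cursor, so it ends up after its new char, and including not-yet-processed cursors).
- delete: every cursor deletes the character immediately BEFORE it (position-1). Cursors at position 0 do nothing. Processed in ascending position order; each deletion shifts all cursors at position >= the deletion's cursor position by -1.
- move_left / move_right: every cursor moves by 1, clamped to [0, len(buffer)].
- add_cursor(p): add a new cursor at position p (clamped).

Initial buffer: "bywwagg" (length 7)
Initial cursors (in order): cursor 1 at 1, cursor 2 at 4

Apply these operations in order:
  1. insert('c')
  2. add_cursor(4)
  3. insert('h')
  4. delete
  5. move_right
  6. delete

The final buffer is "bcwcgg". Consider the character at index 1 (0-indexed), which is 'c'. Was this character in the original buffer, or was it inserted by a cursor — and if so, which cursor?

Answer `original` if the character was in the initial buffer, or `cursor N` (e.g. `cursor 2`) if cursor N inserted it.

Answer: cursor 1

Derivation:
After op 1 (insert('c')): buffer="bcywwcagg" (len 9), cursors c1@2 c2@6, authorship .1...2...
After op 2 (add_cursor(4)): buffer="bcywwcagg" (len 9), cursors c1@2 c3@4 c2@6, authorship .1...2...
After op 3 (insert('h')): buffer="bchywhwchagg" (len 12), cursors c1@3 c3@6 c2@9, authorship .11..3.22...
After op 4 (delete): buffer="bcywwcagg" (len 9), cursors c1@2 c3@4 c2@6, authorship .1...2...
After op 5 (move_right): buffer="bcywwcagg" (len 9), cursors c1@3 c3@5 c2@7, authorship .1...2...
After op 6 (delete): buffer="bcwcgg" (len 6), cursors c1@2 c3@3 c2@4, authorship .1.2..
Authorship (.=original, N=cursor N): . 1 . 2 . .
Index 1: author = 1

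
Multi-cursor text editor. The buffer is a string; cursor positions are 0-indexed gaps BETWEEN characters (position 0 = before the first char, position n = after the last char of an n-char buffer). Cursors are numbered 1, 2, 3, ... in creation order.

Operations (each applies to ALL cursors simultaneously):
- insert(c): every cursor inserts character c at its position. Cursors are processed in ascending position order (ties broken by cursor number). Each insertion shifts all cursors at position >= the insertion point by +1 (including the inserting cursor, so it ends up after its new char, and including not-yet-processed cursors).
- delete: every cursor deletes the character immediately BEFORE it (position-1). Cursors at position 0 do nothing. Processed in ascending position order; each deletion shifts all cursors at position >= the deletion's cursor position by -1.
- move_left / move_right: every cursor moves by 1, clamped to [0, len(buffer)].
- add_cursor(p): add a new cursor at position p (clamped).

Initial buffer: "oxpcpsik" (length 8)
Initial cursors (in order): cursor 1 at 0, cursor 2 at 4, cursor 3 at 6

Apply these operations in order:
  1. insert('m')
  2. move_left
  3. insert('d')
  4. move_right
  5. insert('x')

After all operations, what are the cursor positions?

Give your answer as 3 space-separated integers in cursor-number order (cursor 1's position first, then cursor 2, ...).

After op 1 (insert('m')): buffer="moxpcmpsmik" (len 11), cursors c1@1 c2@6 c3@9, authorship 1....2..3..
After op 2 (move_left): buffer="moxpcmpsmik" (len 11), cursors c1@0 c2@5 c3@8, authorship 1....2..3..
After op 3 (insert('d')): buffer="dmoxpcdmpsdmik" (len 14), cursors c1@1 c2@7 c3@11, authorship 11....22..33..
After op 4 (move_right): buffer="dmoxpcdmpsdmik" (len 14), cursors c1@2 c2@8 c3@12, authorship 11....22..33..
After op 5 (insert('x')): buffer="dmxoxpcdmxpsdmxik" (len 17), cursors c1@3 c2@10 c3@15, authorship 111....222..333..

Answer: 3 10 15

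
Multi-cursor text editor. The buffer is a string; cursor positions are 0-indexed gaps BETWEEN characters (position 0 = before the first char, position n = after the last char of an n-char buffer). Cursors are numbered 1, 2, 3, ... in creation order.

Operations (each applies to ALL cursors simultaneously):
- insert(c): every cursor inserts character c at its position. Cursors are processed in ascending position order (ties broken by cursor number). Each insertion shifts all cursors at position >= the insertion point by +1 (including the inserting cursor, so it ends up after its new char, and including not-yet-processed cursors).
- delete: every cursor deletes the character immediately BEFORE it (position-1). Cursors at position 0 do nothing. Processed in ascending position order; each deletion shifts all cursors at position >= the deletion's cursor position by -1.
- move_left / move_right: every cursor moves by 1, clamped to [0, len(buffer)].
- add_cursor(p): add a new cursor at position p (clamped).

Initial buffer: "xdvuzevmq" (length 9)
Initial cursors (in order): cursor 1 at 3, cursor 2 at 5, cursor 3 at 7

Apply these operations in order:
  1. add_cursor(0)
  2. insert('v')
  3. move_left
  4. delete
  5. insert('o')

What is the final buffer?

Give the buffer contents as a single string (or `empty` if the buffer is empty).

After op 1 (add_cursor(0)): buffer="xdvuzevmq" (len 9), cursors c4@0 c1@3 c2@5 c3@7, authorship .........
After op 2 (insert('v')): buffer="vxdvvuzvevvmq" (len 13), cursors c4@1 c1@5 c2@8 c3@11, authorship 4...1..2..3..
After op 3 (move_left): buffer="vxdvvuzvevvmq" (len 13), cursors c4@0 c1@4 c2@7 c3@10, authorship 4...1..2..3..
After op 4 (delete): buffer="vxdvuvevmq" (len 10), cursors c4@0 c1@3 c2@5 c3@7, authorship 4..1.2.3..
After op 5 (insert('o')): buffer="ovxdovuoveovmq" (len 14), cursors c4@1 c1@5 c2@8 c3@11, authorship 44..11.22.33..

Answer: ovxdovuoveovmq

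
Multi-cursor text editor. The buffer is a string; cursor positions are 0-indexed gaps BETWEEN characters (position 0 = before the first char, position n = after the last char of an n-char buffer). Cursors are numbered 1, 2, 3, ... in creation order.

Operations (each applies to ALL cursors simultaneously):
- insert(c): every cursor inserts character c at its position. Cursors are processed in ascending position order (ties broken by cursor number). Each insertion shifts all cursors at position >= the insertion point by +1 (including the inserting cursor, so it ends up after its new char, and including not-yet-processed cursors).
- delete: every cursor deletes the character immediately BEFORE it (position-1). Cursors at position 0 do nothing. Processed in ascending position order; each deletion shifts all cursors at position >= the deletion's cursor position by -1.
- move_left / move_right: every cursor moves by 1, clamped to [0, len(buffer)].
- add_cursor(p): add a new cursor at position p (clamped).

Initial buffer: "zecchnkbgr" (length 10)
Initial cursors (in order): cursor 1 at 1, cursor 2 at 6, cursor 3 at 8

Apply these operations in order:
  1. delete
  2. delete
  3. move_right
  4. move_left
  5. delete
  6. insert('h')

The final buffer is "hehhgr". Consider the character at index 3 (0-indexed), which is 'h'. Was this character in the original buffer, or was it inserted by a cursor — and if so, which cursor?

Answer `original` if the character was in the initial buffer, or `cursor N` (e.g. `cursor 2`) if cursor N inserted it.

Answer: cursor 3

Derivation:
After op 1 (delete): buffer="ecchkgr" (len 7), cursors c1@0 c2@4 c3@5, authorship .......
After op 2 (delete): buffer="eccgr" (len 5), cursors c1@0 c2@3 c3@3, authorship .....
After op 3 (move_right): buffer="eccgr" (len 5), cursors c1@1 c2@4 c3@4, authorship .....
After op 4 (move_left): buffer="eccgr" (len 5), cursors c1@0 c2@3 c3@3, authorship .....
After op 5 (delete): buffer="egr" (len 3), cursors c1@0 c2@1 c3@1, authorship ...
After op 6 (insert('h')): buffer="hehhgr" (len 6), cursors c1@1 c2@4 c3@4, authorship 1.23..
Authorship (.=original, N=cursor N): 1 . 2 3 . .
Index 3: author = 3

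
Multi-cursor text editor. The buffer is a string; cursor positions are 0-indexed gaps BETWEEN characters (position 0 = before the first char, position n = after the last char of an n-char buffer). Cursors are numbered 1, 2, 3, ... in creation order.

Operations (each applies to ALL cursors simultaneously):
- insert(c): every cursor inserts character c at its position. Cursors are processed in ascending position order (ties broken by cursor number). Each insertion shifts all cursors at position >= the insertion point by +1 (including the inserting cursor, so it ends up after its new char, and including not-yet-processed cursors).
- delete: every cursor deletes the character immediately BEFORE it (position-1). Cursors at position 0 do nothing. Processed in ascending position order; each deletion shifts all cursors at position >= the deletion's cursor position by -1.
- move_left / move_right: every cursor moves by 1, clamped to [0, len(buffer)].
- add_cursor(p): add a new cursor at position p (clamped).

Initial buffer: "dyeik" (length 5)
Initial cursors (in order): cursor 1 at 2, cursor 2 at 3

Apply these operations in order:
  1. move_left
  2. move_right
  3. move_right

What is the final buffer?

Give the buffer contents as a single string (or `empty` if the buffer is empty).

After op 1 (move_left): buffer="dyeik" (len 5), cursors c1@1 c2@2, authorship .....
After op 2 (move_right): buffer="dyeik" (len 5), cursors c1@2 c2@3, authorship .....
After op 3 (move_right): buffer="dyeik" (len 5), cursors c1@3 c2@4, authorship .....

Answer: dyeik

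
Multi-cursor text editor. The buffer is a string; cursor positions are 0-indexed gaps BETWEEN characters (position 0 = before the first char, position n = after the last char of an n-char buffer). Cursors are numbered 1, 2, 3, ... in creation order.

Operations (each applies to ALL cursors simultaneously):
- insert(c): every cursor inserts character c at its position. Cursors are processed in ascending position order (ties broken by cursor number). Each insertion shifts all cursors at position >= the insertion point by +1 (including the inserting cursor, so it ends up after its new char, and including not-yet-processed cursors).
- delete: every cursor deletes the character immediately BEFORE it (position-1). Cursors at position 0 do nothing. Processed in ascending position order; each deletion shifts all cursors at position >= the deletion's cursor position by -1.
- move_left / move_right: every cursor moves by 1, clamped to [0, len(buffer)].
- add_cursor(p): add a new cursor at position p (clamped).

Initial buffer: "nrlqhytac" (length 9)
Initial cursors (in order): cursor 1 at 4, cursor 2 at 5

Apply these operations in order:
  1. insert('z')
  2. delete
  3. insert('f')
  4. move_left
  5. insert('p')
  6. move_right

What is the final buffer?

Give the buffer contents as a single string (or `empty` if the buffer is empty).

Answer: nrlqpfhpfytac

Derivation:
After op 1 (insert('z')): buffer="nrlqzhzytac" (len 11), cursors c1@5 c2@7, authorship ....1.2....
After op 2 (delete): buffer="nrlqhytac" (len 9), cursors c1@4 c2@5, authorship .........
After op 3 (insert('f')): buffer="nrlqfhfytac" (len 11), cursors c1@5 c2@7, authorship ....1.2....
After op 4 (move_left): buffer="nrlqfhfytac" (len 11), cursors c1@4 c2@6, authorship ....1.2....
After op 5 (insert('p')): buffer="nrlqpfhpfytac" (len 13), cursors c1@5 c2@8, authorship ....11.22....
After op 6 (move_right): buffer="nrlqpfhpfytac" (len 13), cursors c1@6 c2@9, authorship ....11.22....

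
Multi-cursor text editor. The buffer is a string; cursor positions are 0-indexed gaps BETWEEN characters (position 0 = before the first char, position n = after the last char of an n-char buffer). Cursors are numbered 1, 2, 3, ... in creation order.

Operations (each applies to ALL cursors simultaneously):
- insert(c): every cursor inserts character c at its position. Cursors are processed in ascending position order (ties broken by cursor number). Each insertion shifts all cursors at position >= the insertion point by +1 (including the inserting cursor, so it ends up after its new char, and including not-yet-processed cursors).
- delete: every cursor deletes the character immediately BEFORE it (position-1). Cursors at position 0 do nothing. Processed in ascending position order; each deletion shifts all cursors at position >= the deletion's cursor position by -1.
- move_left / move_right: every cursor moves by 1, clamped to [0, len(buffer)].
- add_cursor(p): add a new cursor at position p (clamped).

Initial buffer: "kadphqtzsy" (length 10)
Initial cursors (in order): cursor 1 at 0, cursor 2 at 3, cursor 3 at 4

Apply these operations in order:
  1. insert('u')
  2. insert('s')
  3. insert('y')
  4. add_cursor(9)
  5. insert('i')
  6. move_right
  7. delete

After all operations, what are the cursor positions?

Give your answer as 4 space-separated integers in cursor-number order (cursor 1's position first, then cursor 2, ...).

Answer: 4 10 14 10

Derivation:
After op 1 (insert('u')): buffer="ukadupuhqtzsy" (len 13), cursors c1@1 c2@5 c3@7, authorship 1...2.3......
After op 2 (insert('s')): buffer="uskaduspushqtzsy" (len 16), cursors c1@2 c2@7 c3@10, authorship 11...22.33......
After op 3 (insert('y')): buffer="usykadusypusyhqtzsy" (len 19), cursors c1@3 c2@9 c3@13, authorship 111...222.333......
After op 4 (add_cursor(9)): buffer="usykadusypusyhqtzsy" (len 19), cursors c1@3 c2@9 c4@9 c3@13, authorship 111...222.333......
After op 5 (insert('i')): buffer="usyikadusyiipusyihqtzsy" (len 23), cursors c1@4 c2@12 c4@12 c3@17, authorship 1111...22224.3333......
After op 6 (move_right): buffer="usyikadusyiipusyihqtzsy" (len 23), cursors c1@5 c2@13 c4@13 c3@18, authorship 1111...22224.3333......
After op 7 (delete): buffer="usyiadusyiusyiqtzsy" (len 19), cursors c1@4 c2@10 c4@10 c3@14, authorship 1111..22223333.....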